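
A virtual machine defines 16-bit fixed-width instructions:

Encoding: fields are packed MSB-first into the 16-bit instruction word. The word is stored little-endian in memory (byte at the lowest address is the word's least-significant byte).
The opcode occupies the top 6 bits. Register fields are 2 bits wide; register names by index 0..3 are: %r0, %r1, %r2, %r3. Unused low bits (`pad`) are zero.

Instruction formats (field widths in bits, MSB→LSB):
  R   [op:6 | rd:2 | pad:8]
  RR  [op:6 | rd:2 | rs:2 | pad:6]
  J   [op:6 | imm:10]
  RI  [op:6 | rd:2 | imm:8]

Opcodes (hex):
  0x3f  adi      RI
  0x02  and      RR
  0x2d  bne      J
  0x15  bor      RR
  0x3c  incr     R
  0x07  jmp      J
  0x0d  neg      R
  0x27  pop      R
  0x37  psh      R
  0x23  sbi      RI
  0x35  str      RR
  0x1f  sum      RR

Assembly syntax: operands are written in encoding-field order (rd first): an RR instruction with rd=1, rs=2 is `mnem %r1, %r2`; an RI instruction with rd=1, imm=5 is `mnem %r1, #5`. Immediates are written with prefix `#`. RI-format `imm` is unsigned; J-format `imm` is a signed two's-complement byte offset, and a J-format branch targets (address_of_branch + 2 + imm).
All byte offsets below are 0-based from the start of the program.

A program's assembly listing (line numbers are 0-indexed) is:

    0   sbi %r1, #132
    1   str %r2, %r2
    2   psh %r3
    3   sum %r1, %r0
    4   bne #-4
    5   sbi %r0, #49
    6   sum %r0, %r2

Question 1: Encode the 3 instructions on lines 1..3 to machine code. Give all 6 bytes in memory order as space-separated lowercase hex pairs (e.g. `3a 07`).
80 d6 00 df 00 7d

1. str fields op=0x35:6|rd=2:2|rs=2:2|pad=0:6 → word d680h → 80 d6
2. psh fields op=0x37:6|rd=3:2|pad=0:8 → word df00h → 00 df
3. sum fields op=0x1f:6|rd=1:2|rs=0:2|pad=0:6 → word 7d00h → 00 7d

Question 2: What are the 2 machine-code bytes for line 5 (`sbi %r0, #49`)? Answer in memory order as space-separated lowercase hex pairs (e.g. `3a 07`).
31 8c

5. sbi fields op=0x23:6|rd=0:2|imm=49:8 → word 8c31h → 31 8c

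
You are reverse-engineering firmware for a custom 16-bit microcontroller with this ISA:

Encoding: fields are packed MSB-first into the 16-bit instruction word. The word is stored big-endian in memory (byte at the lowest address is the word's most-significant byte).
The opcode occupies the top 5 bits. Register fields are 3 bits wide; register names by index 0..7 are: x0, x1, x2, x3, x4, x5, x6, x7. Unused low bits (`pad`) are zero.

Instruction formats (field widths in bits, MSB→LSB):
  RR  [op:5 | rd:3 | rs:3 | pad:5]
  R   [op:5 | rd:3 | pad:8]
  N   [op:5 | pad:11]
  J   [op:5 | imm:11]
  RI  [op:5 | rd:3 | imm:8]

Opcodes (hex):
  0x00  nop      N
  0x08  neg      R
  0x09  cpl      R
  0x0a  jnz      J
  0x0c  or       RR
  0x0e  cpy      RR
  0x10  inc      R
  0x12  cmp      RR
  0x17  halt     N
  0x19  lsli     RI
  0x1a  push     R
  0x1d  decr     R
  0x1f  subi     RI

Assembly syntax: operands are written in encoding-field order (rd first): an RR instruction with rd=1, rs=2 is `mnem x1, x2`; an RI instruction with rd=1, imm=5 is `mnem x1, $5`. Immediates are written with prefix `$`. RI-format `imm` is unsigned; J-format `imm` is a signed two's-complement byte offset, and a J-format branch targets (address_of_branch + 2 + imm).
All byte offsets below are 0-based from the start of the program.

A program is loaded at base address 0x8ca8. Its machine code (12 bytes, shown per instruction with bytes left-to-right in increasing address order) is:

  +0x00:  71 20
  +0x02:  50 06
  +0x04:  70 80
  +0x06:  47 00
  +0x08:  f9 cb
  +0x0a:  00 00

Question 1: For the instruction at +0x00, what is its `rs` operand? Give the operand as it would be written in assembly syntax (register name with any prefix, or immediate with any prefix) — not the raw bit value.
x1

off 0x00: read 71 20 as big → 0x7120
  top 5b → 0xe → cpy [RR]
  [10:8] rd=1 = x1
  [7:5] rs=1 = x1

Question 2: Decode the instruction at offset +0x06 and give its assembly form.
neg x7

+0x06: 47 00 ⇒ word 0x4700 (big)
  op=0x4700>>11=0x8 ⇒ neg (R)
  rd@[10:8]=0x7 ⇒ x7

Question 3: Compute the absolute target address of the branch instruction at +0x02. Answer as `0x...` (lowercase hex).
@+02  big-endian(50 06) = 0x5006
  opcode bits[15:11]=0xa: jnz/J
  imm: (w>>0)&0x7ff=0x6 → $6
  target = base 0x8ca8 + off 0x02 + 2 + imm 6 = 0x8cb2

0x8cb2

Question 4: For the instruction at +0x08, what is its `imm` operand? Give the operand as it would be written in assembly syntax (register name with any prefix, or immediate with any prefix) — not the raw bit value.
off 0x08: read f9 cb as big → 0xf9cb
  opcode bits[15:11]=0x1f: subi/RI
  [10:8] rd=1 = x1
  [7:0] imm=203 = $203

$203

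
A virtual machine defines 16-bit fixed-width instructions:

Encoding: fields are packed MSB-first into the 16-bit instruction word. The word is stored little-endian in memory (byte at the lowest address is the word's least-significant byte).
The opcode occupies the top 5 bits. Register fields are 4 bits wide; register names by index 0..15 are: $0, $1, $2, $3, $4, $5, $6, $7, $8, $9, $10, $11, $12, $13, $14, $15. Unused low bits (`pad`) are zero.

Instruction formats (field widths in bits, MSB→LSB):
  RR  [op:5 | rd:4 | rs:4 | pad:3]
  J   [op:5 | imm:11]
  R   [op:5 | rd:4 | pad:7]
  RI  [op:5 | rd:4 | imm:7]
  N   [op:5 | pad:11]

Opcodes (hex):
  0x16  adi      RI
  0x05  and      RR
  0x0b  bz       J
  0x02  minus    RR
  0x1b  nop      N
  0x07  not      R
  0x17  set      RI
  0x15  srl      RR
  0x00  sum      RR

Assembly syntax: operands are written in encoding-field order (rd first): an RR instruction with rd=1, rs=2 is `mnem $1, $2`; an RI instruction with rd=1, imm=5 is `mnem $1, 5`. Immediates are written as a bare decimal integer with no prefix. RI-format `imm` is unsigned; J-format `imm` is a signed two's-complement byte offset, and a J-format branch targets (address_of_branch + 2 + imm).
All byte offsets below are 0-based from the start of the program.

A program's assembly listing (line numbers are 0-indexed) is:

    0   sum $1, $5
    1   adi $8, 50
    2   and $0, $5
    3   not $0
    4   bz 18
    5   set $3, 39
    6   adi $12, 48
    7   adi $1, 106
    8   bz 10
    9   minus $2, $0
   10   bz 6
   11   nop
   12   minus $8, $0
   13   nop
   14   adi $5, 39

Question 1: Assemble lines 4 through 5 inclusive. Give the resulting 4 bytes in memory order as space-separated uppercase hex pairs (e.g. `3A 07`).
line 4 (bz): pack op=0xb:5|imm=18:11 = 0x5812; little→ 12 58
line 5 (set): pack op=0x17:5|rd=3:4|imm=39:7 = 0xb9a7; little→ a7 b9

12 58 A7 B9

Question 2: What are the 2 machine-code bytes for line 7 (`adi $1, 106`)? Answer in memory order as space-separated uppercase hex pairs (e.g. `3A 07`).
L7: adi op=0x16:5|rd=1:4|imm=106:7 ⇒ 0xb0ea ⇒ little ea b0

EA B0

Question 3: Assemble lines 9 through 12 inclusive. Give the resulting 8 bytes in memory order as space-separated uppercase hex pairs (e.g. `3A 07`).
00 11 06 58 00 D8 00 14

9. minus fields op=0x2:5|rd=2:4|rs=0:4|pad=0:3 → word 1100h → 00 11
10. bz fields op=0xb:5|imm=6:11 → word 5806h → 06 58
11. nop fields op=0x1b:5|pad=0:11 → word d800h → 00 d8
12. minus fields op=0x2:5|rd=8:4|rs=0:4|pad=0:3 → word 1400h → 00 14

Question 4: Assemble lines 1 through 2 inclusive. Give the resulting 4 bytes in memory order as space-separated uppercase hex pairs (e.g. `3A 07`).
32 B4 28 28

L1: adi op=0x16:5|rd=8:4|imm=50:7 ⇒ 0xb432 ⇒ little 32 b4
L2: and op=0x5:5|rd=0:4|rs=5:4|pad=0:3 ⇒ 0x2828 ⇒ little 28 28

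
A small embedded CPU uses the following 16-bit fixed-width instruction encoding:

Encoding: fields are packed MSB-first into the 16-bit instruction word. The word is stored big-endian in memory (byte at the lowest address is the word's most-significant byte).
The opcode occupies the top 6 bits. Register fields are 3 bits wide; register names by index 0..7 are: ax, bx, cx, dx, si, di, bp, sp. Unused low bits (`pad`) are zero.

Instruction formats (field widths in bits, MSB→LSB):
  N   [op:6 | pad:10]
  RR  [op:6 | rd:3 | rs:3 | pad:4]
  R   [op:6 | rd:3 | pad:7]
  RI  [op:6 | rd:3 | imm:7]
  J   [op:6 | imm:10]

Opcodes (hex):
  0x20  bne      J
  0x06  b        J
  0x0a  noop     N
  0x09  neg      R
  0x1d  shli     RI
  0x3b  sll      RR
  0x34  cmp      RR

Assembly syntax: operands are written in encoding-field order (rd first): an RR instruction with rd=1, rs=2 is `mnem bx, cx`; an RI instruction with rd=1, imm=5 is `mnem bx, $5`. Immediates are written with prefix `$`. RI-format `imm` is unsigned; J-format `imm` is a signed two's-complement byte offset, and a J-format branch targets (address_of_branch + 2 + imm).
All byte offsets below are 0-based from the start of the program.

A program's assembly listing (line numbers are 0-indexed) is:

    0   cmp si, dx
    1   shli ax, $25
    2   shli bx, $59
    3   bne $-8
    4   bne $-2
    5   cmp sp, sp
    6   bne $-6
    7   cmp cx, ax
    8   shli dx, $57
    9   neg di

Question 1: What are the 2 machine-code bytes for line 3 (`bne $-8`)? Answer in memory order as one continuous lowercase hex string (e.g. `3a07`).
L3: bne op=0x20:6|imm=-8:10 ⇒ 0x83f8 ⇒ big 83 f8

83f8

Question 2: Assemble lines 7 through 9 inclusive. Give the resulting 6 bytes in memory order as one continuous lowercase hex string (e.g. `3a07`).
d10075b92680

7. cmp fields op=0x34:6|rd=2:3|rs=0:3|pad=0:4 → word d100h → d1 00
8. shli fields op=0x1d:6|rd=3:3|imm=57:7 → word 75b9h → 75 b9
9. neg fields op=0x9:6|rd=5:3|pad=0:7 → word 2680h → 26 80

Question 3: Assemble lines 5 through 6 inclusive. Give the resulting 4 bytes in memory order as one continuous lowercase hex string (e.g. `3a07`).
5. cmp fields op=0x34:6|rd=7:3|rs=7:3|pad=0:4 → word d3f0h → d3 f0
6. bne fields op=0x20:6|imm=-6:10 → word 83fah → 83 fa

d3f083fa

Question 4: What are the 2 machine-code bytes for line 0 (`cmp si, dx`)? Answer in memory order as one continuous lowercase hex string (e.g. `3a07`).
0. cmp fields op=0x34:6|rd=4:3|rs=3:3|pad=0:4 → word d230h → d2 30

d230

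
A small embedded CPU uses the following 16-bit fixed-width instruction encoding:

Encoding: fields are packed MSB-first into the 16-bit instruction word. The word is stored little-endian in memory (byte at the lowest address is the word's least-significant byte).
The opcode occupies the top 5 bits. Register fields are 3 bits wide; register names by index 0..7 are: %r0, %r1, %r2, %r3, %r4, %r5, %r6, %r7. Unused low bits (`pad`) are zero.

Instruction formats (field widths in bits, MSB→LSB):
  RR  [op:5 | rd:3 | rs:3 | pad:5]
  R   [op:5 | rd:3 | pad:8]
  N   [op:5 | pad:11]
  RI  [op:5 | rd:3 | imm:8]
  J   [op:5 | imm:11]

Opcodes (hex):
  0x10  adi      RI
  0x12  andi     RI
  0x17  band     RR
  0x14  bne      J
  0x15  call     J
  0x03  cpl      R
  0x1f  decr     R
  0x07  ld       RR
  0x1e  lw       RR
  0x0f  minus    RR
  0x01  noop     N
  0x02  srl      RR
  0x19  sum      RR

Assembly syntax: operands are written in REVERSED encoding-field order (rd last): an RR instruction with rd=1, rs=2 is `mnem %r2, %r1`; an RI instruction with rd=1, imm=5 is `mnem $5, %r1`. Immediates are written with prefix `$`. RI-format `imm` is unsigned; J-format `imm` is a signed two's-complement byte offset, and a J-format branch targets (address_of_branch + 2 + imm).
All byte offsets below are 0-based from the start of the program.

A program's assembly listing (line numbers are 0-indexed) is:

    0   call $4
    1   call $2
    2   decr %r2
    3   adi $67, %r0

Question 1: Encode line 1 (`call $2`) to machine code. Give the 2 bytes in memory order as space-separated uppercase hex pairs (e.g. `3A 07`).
02 A8

line 1 (call): pack op=0x15:5|imm=2:11 = 0xa802; little→ 02 a8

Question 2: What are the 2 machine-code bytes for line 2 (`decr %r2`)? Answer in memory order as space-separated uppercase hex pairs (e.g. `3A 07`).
line 2 (decr): pack op=0x1f:5|rd=2:3|pad=0:8 = 0xfa00; little→ 00 fa

00 FA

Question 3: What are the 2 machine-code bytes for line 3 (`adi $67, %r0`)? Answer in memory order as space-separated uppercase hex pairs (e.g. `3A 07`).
3. adi fields op=0x10:5|rd=0:3|imm=67:8 → word 8043h → 43 80

43 80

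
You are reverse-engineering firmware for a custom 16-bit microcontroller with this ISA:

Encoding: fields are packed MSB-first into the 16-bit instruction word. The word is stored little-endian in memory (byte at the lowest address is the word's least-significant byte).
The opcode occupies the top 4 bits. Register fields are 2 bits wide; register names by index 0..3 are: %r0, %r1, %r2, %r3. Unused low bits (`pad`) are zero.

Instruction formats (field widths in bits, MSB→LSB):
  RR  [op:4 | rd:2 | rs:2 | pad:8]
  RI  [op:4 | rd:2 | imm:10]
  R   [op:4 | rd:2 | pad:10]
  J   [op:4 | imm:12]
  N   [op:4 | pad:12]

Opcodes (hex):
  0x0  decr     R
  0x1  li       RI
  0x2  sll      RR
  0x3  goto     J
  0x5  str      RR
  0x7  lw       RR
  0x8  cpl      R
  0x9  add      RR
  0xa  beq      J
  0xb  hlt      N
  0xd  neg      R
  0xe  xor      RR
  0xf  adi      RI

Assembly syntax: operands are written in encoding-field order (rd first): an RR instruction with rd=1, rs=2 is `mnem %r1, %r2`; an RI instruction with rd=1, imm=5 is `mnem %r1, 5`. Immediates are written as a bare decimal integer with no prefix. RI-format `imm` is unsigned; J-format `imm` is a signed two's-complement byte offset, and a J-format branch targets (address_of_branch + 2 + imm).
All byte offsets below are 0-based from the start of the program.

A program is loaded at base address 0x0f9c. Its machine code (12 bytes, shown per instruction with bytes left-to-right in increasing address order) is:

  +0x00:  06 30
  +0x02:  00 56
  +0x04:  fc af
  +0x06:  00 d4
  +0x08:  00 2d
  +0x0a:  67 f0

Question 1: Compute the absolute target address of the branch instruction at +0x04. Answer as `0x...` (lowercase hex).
0x0f9e

@+04  little-endian(fc af) = 0xaffc
  opcode bits[15:12]=0xa: beq/J
  imm: (w>>0)&0xfff=0xffc (s12→-4) → -4
  target = base 0x0f9c + off 0x04 + 2 + imm -4 = 0x0f9e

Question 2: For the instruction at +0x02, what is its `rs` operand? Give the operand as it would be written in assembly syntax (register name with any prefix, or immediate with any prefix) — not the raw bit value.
@+02  little-endian(00 56) = 0x5600
  op=0x5600>>12=0x5 ⇒ str (RR)
  rd@[11:10]=0x1 ⇒ %r1
  rs@[9:8]=0x2 ⇒ %r2

%r2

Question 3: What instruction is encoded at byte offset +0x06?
neg %r1

[06] 00 d4 → 0xd400
  top 4b → 0xd → neg [R]
  [11:10] rd=1 = %r1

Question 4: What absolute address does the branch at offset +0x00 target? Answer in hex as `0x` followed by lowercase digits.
off 0x00: read 06 30 as little → 0x3006
  top 4b → 0x3 → goto [J]
  [11:0] imm=6 = 6
  target = base 0x0f9c + off 0x00 + 2 + imm 6 = 0x0fa4

0x0fa4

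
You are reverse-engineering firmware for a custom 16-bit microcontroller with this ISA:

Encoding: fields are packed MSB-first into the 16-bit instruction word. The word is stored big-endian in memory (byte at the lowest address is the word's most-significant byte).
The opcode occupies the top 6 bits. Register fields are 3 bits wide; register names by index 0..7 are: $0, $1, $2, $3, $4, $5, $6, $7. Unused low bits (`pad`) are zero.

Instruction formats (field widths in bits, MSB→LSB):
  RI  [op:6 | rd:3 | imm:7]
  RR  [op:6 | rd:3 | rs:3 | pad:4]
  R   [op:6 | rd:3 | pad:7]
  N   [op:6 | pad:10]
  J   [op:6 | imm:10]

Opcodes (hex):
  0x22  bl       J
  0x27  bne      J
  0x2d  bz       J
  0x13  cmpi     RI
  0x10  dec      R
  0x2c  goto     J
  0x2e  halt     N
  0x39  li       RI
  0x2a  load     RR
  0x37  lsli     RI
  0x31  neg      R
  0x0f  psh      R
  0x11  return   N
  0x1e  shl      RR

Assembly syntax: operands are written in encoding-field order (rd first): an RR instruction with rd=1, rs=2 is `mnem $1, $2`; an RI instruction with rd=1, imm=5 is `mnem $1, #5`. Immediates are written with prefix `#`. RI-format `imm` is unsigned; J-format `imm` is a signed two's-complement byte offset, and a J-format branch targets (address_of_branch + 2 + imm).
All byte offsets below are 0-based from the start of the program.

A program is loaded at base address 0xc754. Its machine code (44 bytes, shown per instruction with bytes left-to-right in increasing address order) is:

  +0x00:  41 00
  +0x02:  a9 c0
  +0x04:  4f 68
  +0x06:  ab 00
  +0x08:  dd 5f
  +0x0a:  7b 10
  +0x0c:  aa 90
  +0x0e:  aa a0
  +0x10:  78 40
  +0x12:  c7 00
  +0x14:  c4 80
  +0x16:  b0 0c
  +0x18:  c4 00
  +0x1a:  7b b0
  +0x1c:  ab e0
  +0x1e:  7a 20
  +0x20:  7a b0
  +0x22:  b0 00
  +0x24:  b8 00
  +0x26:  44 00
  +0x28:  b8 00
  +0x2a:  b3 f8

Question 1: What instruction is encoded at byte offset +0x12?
[12] c7 00 → 0xc700
  opcode bits[15:10]=0x31: neg/R
  rd@[9:7]=0x6 ⇒ $6

neg $6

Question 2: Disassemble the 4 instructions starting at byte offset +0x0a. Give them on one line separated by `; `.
shl $6, $1; load $5, $1; load $5, $2; shl $0, $4

+0x0a: 7b 10 ⇒ word 0x7b10 (big)
  op=0x7b10>>10=0x1e ⇒ shl (RR)
  [9:7] rd=6 = $6
  [6:4] rs=1 = $1
+0x0c: aa 90 ⇒ word 0xaa90 (big)
  op=0xaa90>>10=0x2a ⇒ load (RR)
  [9:7] rd=5 = $5
  [6:4] rs=1 = $1
+0x0e: aa a0 ⇒ word 0xaaa0 (big)
  op=0xaaa0>>10=0x2a ⇒ load (RR)
  [9:7] rd=5 = $5
  [6:4] rs=2 = $2
+0x10: 78 40 ⇒ word 0x7840 (big)
  op=0x7840>>10=0x1e ⇒ shl (RR)
  [9:7] rd=0 = $0
  [6:4] rs=4 = $4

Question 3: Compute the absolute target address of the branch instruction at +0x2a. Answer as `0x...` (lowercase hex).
0xc778

off 0x2a: read b3 f8 as big → 0xb3f8
  opcode bits[15:10]=0x2c: goto/J
  imm@[9:0]=0x3f8 (s10→-8) ⇒ #-8
  target = base 0xc754 + off 0x2a + 2 + imm -8 = 0xc778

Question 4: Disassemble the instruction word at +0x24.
@+24  big-endian(b8 00) = 0xb800
  op=0xb800>>10=0x2e ⇒ halt (N)

halt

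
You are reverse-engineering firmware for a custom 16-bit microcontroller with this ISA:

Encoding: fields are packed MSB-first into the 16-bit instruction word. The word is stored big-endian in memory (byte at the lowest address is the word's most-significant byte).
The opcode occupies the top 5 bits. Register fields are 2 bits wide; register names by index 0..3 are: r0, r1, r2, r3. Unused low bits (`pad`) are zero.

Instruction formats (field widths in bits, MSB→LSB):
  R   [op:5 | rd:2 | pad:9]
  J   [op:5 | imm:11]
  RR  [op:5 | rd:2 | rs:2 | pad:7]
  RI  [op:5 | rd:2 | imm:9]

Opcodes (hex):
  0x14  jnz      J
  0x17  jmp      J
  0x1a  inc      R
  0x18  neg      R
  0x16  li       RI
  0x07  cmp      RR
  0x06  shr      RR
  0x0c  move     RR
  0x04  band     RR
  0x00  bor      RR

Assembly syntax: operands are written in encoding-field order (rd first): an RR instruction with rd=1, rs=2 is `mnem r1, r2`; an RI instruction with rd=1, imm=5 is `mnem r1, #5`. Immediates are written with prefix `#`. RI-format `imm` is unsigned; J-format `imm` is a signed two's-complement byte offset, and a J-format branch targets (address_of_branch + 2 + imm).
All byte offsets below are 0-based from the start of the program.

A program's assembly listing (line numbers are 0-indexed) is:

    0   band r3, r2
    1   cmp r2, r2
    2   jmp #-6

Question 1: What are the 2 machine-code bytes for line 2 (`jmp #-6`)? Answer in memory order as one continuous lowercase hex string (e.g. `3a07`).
L2: jmp op=0x17:5|imm=-6:11 ⇒ 0xbffa ⇒ big bf fa

bffa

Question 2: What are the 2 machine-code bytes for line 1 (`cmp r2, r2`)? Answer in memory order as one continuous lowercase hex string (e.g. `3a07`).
L1: cmp op=0x7:5|rd=2:2|rs=2:2|pad=0:7 ⇒ 0x3d00 ⇒ big 3d 00

3d00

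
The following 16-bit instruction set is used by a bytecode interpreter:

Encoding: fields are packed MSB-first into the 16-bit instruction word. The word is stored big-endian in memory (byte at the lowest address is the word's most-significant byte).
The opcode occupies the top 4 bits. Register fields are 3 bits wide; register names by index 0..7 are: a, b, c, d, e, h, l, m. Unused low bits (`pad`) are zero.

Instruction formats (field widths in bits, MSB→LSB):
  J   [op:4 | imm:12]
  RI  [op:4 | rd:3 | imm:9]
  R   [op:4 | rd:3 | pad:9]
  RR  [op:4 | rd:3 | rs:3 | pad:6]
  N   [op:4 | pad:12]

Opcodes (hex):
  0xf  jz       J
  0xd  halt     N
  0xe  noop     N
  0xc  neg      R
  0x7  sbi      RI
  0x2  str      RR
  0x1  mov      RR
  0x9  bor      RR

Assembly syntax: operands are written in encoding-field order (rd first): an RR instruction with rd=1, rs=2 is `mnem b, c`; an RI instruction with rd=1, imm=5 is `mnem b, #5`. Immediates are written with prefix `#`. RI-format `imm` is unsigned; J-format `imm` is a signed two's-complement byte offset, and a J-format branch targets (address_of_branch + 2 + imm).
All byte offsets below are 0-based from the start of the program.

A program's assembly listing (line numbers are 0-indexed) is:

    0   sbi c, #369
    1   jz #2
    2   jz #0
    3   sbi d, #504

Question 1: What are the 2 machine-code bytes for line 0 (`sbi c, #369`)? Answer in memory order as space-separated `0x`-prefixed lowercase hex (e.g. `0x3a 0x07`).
L0: sbi op=0x7:4|rd=2:3|imm=369:9 ⇒ 0x7571 ⇒ big 75 71

0x75 0x71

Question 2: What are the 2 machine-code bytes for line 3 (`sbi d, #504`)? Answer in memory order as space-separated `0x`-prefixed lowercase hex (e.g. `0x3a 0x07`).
L3: sbi op=0x7:4|rd=3:3|imm=504:9 ⇒ 0x77f8 ⇒ big 77 f8

0x77 0xf8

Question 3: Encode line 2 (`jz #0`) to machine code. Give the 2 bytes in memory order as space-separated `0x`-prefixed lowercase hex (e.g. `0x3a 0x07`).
line 2 (jz): pack op=0xf:4|imm=0:12 = 0xf000; big→ f0 00

0xf0 0x00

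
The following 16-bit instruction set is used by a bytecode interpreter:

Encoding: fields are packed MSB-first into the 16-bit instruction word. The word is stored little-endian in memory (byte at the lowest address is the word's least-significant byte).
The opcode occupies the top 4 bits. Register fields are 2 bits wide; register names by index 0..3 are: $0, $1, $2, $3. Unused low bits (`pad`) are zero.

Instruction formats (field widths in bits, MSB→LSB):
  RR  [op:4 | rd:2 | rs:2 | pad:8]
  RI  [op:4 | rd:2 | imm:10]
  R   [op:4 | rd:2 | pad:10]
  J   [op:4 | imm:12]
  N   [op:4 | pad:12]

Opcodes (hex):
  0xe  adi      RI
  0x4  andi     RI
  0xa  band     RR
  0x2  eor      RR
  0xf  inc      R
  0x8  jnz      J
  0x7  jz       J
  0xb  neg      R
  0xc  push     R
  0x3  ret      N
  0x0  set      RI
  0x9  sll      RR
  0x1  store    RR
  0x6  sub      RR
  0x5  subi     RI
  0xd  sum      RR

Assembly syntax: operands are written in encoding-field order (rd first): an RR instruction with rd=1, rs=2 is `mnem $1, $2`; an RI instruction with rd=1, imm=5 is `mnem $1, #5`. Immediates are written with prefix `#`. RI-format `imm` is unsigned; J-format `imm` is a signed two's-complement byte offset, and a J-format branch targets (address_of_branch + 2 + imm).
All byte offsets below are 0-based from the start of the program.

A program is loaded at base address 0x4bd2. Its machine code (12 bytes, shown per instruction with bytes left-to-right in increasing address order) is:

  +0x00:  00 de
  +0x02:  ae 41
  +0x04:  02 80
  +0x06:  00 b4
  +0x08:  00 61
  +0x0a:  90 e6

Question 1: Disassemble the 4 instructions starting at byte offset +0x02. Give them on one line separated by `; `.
andi $0, #430; jnz #2; neg $1; sub $0, $1

+0x02: ae 41 ⇒ word 0x41ae (little)
  top 4b → 0x4 → andi [RI]
  [11:10] rd=0 = $0
  [9:0] imm=430 = #430
+0x04: 02 80 ⇒ word 0x8002 (little)
  top 4b → 0x8 → jnz [J]
  [11:0] imm=2 = #2
+0x06: 00 b4 ⇒ word 0xb400 (little)
  top 4b → 0xb → neg [R]
  [11:10] rd=1 = $1
+0x08: 00 61 ⇒ word 0x6100 (little)
  top 4b → 0x6 → sub [RR]
  [11:10] rd=0 = $0
  [9:8] rs=1 = $1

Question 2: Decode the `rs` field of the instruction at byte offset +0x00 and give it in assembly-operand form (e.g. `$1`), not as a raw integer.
$2

[00] 00 de → 0xde00
  op=0xde00>>12=0xd ⇒ sum (RR)
  [11:10] rd=3 = $3
  [9:8] rs=2 = $2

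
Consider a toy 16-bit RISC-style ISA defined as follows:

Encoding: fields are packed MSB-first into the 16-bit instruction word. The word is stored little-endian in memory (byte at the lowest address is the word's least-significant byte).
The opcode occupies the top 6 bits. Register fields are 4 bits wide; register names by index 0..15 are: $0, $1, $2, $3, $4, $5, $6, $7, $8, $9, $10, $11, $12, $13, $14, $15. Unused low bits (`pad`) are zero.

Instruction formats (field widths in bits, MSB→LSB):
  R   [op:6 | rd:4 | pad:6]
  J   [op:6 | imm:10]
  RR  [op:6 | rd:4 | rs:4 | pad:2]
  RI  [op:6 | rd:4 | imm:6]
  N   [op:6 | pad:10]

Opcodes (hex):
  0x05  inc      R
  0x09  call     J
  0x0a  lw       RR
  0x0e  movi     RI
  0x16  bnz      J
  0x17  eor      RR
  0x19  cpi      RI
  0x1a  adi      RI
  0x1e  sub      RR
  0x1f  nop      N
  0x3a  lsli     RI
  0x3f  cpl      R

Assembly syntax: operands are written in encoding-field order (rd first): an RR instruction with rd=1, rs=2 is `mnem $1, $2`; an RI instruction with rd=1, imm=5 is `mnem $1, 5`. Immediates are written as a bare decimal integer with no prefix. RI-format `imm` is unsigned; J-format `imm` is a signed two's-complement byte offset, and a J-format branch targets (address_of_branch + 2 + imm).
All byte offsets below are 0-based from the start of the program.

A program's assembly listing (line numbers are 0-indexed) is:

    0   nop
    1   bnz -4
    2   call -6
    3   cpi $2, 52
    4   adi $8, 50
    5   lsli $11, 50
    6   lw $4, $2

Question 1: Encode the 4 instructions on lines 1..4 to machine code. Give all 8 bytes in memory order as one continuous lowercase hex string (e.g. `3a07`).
fc5bfa27b464326a

line 1 (bnz): pack op=0x16:6|imm=-4:10 = 0x5bfc; little→ fc 5b
line 2 (call): pack op=0x9:6|imm=-6:10 = 0x27fa; little→ fa 27
line 3 (cpi): pack op=0x19:6|rd=2:4|imm=52:6 = 0x64b4; little→ b4 64
line 4 (adi): pack op=0x1a:6|rd=8:4|imm=50:6 = 0x6a32; little→ 32 6a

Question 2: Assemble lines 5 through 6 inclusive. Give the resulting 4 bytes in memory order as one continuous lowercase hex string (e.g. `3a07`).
5. lsli fields op=0x3a:6|rd=11:4|imm=50:6 → word eaf2h → f2 ea
6. lw fields op=0xa:6|rd=4:4|rs=2:4|pad=0:2 → word 2908h → 08 29

f2ea0829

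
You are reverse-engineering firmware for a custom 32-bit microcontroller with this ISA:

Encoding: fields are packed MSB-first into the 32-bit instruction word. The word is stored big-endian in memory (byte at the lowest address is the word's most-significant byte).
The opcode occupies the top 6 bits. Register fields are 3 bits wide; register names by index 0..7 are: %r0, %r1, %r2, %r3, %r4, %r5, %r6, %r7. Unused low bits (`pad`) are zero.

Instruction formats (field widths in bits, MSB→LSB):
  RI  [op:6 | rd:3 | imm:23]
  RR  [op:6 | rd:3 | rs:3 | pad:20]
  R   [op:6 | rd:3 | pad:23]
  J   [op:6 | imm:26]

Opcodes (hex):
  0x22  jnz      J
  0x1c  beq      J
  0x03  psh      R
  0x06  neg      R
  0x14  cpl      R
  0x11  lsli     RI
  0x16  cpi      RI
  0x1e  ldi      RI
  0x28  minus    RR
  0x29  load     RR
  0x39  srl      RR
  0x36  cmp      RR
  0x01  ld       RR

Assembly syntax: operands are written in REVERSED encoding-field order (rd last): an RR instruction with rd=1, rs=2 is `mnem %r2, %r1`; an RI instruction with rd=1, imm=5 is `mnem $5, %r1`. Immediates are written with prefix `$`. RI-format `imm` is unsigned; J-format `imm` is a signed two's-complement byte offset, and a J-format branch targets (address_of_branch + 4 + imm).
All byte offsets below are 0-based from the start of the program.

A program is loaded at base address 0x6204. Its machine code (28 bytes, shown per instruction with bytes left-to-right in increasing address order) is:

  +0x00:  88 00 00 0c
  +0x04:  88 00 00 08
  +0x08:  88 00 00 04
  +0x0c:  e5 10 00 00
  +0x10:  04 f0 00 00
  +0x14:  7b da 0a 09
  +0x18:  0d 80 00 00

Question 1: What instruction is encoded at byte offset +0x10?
ld %r7, %r1

@+10  big-endian(04 f0 00 00) = 0x04f00000
  opcode bits[31:26]=0x1: ld/RR
  rd: (w>>23)&0x7=0x1 → %r1
  rs: (w>>20)&0x7=0x7 → %r7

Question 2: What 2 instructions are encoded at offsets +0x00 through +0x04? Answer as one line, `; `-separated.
off 0x00: read 88 00 00 0c as big → 0x8800000c
  opcode bits[31:26]=0x22: jnz/J
  imm: (w>>0)&0x3ffffff=0xc → $12
off 0x04: read 88 00 00 08 as big → 0x88000008
  opcode bits[31:26]=0x22: jnz/J
  imm: (w>>0)&0x3ffffff=0x8 → $8

jnz $12; jnz $8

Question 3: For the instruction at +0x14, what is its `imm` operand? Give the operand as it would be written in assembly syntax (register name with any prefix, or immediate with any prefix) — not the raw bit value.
$5900809

+0x14: 7b da 0a 09 ⇒ word 0x7bda0a09 (big)
  opcode bits[31:26]=0x1e: ldi/RI
  rd: (w>>23)&0x7=0x7 → %r7
  imm: (w>>0)&0x7fffff=0x5a0a09 → $5900809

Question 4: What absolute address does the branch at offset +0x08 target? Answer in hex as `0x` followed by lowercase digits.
off 0x08: read 88 00 00 04 as big → 0x88000004
  op=0x88000004>>26=0x22 ⇒ jnz (J)
  [25:0] imm=4 = $4
  target = base 0x6204 + off 0x08 + 4 + imm 4 = 0x6214

0x6214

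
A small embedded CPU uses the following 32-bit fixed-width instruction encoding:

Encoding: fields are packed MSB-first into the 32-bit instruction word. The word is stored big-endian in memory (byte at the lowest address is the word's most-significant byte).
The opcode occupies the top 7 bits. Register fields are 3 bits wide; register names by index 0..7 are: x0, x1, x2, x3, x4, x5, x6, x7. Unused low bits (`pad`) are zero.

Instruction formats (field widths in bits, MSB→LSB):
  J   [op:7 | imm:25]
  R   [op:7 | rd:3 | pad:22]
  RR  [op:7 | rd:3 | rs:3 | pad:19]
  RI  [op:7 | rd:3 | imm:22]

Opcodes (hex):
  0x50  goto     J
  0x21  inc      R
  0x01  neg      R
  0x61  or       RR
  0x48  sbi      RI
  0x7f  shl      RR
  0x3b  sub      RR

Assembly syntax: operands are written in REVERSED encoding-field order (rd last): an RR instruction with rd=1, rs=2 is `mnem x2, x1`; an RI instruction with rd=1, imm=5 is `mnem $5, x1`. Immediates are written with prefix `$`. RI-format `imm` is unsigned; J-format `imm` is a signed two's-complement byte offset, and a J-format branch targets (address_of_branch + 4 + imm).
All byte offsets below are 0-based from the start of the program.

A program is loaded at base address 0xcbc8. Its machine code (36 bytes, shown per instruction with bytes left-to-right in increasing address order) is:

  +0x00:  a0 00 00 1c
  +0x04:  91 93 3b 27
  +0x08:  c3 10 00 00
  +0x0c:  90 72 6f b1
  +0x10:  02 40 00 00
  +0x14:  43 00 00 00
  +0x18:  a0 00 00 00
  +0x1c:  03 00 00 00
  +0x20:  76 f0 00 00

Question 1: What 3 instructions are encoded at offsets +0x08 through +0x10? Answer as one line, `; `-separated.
+0x08: c3 10 00 00 ⇒ word 0xc3100000 (big)
  opcode bits[31:25]=0x61: or/RR
  [24:22] rd=4 = x4
  [21:19] rs=2 = x2
+0x0c: 90 72 6f b1 ⇒ word 0x90726fb1 (big)
  opcode bits[31:25]=0x48: sbi/RI
  [24:22] rd=1 = x1
  [21:0] imm=3305393 = $3305393
+0x10: 02 40 00 00 ⇒ word 0x02400000 (big)
  opcode bits[31:25]=0x1: neg/R
  [24:22] rd=1 = x1

or x2, x4; sbi $3305393, x1; neg x1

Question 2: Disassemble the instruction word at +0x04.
sbi $1260327, x6

@+04  big-endian(91 93 3b 27) = 0x91933b27
  top 7b → 0x48 → sbi [RI]
  [24:22] rd=6 = x6
  [21:0] imm=1260327 = $1260327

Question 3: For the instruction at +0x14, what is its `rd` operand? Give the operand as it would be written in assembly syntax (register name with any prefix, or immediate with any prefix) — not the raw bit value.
[14] 43 00 00 00 → 0x43000000
  opcode bits[31:25]=0x21: inc/R
  [24:22] rd=4 = x4

x4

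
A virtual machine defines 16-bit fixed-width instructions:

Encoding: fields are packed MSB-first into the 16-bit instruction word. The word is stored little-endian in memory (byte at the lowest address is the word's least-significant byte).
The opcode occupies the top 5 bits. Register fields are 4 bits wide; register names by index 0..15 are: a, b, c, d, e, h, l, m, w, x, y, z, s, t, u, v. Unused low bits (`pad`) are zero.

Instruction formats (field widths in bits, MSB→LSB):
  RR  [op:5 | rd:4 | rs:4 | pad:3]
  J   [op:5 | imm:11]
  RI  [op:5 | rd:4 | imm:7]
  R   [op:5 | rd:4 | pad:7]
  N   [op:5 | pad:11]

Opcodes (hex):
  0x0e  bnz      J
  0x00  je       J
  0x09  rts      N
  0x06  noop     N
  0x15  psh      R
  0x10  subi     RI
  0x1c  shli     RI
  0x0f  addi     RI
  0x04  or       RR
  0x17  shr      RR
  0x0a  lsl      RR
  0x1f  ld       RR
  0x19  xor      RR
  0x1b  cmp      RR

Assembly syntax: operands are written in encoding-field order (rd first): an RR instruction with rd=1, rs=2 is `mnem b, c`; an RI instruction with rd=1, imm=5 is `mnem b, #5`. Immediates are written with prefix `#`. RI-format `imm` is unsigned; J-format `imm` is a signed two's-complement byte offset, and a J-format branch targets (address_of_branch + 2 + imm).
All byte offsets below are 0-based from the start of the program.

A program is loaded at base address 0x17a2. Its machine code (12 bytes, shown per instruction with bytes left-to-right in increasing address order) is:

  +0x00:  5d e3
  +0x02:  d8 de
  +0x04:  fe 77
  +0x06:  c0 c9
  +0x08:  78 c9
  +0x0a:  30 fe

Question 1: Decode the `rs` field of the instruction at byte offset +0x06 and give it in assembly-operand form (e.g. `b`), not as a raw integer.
off 0x06: read c0 c9 as little → 0xc9c0
  opcode bits[15:11]=0x19: xor/RR
  rd@[10:7]=0x3 ⇒ d
  rs@[6:3]=0x8 ⇒ w

w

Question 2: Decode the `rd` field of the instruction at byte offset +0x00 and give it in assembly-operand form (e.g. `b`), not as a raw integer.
off 0x00: read 5d e3 as little → 0xe35d
  op=0xe35d>>11=0x1c ⇒ shli (RI)
  rd@[10:7]=0x6 ⇒ l
  imm@[6:0]=0x5d ⇒ #93

l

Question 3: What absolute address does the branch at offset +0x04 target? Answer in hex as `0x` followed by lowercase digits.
0x17a6

[04] fe 77 → 0x77fe
  op=0x77fe>>11=0xe ⇒ bnz (J)
  [10:0] imm=2046 (s11→-2) = #-2
  target = base 0x17a2 + off 0x04 + 2 + imm -2 = 0x17a6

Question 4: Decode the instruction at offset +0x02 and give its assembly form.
+0x02: d8 de ⇒ word 0xded8 (little)
  opcode bits[15:11]=0x1b: cmp/RR
  rd@[10:7]=0xd ⇒ t
  rs@[6:3]=0xb ⇒ z

cmp t, z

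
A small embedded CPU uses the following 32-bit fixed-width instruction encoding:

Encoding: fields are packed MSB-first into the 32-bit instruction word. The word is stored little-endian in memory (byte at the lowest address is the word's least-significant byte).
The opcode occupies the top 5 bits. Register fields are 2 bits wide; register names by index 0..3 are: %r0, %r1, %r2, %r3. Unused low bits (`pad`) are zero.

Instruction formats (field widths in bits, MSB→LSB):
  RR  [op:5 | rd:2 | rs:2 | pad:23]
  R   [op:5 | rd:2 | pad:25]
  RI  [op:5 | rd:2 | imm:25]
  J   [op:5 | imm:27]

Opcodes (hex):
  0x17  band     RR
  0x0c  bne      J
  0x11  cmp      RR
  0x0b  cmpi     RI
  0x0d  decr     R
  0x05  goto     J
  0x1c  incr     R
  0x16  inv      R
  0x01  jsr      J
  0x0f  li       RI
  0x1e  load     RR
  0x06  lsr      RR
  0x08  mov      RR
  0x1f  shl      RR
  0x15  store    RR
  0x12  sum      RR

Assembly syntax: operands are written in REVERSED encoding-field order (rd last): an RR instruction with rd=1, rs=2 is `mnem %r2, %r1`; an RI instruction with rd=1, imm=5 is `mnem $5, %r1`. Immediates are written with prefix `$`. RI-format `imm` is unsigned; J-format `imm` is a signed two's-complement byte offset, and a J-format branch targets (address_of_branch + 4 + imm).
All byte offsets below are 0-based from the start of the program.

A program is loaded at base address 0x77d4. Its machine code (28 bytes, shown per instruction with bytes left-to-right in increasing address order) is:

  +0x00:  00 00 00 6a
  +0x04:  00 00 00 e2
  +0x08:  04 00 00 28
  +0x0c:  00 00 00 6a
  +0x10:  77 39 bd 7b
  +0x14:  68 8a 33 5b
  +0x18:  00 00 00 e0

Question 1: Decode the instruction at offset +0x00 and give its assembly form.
decr %r1

@+00  little-endian(00 00 00 6a) = 0x6a000000
  top 5b → 0xd → decr [R]
  rd: (w>>25)&0x3=0x1 → %r1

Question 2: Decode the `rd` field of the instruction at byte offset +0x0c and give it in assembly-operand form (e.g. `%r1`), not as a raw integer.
+0x0c: 00 00 00 6a ⇒ word 0x6a000000 (little)
  top 5b → 0xd → decr [R]
  [26:25] rd=1 = %r1

%r1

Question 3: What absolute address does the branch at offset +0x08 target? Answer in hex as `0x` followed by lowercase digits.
+0x08: 04 00 00 28 ⇒ word 0x28000004 (little)
  opcode bits[31:27]=0x5: goto/J
  [26:0] imm=4 = $4
  target = base 0x77d4 + off 0x08 + 4 + imm 4 = 0x77e4

0x77e4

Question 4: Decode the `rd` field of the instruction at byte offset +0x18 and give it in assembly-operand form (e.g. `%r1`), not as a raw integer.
%r0

off 0x18: read 00 00 00 e0 as little → 0xe0000000
  opcode bits[31:27]=0x1c: incr/R
  [26:25] rd=0 = %r0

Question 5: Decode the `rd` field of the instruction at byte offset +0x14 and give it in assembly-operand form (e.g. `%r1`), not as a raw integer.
%r1

[14] 68 8a 33 5b → 0x5b338a68
  top 5b → 0xb → cmpi [RI]
  rd@[26:25]=0x1 ⇒ %r1
  imm@[24:0]=0x1338a68 ⇒ $20154984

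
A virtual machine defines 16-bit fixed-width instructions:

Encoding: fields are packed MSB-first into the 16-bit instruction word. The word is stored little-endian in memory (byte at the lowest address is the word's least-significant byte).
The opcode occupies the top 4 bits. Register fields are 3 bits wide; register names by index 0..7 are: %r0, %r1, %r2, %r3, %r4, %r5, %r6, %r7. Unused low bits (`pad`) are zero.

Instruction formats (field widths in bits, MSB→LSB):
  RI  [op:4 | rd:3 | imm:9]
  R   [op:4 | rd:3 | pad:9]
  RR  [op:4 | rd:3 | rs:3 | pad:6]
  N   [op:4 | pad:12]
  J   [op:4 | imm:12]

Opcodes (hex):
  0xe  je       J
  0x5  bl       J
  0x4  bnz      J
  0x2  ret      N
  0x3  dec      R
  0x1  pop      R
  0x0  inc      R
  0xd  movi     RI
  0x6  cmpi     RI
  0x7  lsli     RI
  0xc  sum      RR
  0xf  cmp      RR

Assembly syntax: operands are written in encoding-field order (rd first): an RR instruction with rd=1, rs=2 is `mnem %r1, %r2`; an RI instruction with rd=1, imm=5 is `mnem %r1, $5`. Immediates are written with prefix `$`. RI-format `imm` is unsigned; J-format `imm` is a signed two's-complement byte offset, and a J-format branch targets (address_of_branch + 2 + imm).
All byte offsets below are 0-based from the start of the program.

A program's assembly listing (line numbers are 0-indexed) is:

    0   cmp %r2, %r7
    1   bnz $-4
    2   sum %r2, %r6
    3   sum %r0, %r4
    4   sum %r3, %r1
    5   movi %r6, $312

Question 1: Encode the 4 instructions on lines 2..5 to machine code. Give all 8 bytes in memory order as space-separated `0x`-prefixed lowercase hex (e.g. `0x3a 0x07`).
2. sum fields op=0xc:4|rd=2:3|rs=6:3|pad=0:6 → word c580h → 80 c5
3. sum fields op=0xc:4|rd=0:3|rs=4:3|pad=0:6 → word c100h → 00 c1
4. sum fields op=0xc:4|rd=3:3|rs=1:3|pad=0:6 → word c640h → 40 c6
5. movi fields op=0xd:4|rd=6:3|imm=312:9 → word dd38h → 38 dd

0x80 0xc5 0x00 0xc1 0x40 0xc6 0x38 0xdd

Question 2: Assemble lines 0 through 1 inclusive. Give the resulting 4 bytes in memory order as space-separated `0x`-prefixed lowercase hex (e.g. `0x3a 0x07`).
0. cmp fields op=0xf:4|rd=2:3|rs=7:3|pad=0:6 → word f5c0h → c0 f5
1. bnz fields op=0x4:4|imm=-4:12 → word 4ffch → fc 4f

0xc0 0xf5 0xfc 0x4f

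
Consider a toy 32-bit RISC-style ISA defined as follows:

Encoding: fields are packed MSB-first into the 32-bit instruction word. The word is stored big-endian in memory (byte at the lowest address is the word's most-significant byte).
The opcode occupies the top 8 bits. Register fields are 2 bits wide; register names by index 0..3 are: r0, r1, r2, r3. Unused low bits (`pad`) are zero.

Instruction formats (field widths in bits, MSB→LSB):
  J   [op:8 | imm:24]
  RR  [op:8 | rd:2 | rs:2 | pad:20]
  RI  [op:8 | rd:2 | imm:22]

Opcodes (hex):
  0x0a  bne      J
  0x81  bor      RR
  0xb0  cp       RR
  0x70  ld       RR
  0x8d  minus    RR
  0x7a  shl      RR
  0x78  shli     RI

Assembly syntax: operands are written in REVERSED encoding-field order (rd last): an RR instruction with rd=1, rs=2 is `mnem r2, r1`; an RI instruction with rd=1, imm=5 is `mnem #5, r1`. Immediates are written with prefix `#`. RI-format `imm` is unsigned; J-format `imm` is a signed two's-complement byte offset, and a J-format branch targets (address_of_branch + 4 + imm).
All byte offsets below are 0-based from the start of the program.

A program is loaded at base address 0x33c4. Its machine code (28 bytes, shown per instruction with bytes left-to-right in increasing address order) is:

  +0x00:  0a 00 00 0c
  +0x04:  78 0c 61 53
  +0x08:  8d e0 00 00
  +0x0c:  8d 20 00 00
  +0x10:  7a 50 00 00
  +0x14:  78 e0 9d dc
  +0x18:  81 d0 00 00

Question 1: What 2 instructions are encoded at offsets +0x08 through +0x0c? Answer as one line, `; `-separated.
+0x08: 8d e0 00 00 ⇒ word 0x8de00000 (big)
  op=0x8de00000>>24=0x8d ⇒ minus (RR)
  rd: (w>>22)&0x3=0x3 → r3
  rs: (w>>20)&0x3=0x2 → r2
+0x0c: 8d 20 00 00 ⇒ word 0x8d200000 (big)
  op=0x8d200000>>24=0x8d ⇒ minus (RR)
  rd: (w>>22)&0x3=0x0 → r0
  rs: (w>>20)&0x3=0x2 → r2

minus r2, r3; minus r2, r0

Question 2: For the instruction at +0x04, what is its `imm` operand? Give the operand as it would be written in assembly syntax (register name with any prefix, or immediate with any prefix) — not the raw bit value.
#811347

@+04  big-endian(78 0c 61 53) = 0x780c6153
  op=0x780c6153>>24=0x78 ⇒ shli (RI)
  [23:22] rd=0 = r0
  [21:0] imm=811347 = #811347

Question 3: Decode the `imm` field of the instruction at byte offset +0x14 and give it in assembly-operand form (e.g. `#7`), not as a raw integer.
+0x14: 78 e0 9d dc ⇒ word 0x78e09ddc (big)
  op=0x78e09ddc>>24=0x78 ⇒ shli (RI)
  [23:22] rd=3 = r3
  [21:0] imm=2137564 = #2137564

#2137564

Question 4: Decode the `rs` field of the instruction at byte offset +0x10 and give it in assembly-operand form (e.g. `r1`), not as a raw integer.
+0x10: 7a 50 00 00 ⇒ word 0x7a500000 (big)
  top 8b → 0x7a → shl [RR]
  rd@[23:22]=0x1 ⇒ r1
  rs@[21:20]=0x1 ⇒ r1

r1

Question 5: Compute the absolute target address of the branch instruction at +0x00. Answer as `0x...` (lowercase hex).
+0x00: 0a 00 00 0c ⇒ word 0x0a00000c (big)
  top 8b → 0xa → bne [J]
  imm: (w>>0)&0xffffff=0xc → #12
  target = base 0x33c4 + off 0x00 + 4 + imm 12 = 0x33d4

0x33d4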